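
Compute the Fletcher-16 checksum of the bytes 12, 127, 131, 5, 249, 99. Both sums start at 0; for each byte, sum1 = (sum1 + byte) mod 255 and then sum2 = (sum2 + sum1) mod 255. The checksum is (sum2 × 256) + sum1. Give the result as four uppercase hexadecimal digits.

3A71

Running sums (mod 255):
  after byte 0 (12): sum1=12, sum2=12
  after byte 1 (127): sum1=139, sum2=151
  after byte 2 (131): sum1=15, sum2=166
  after byte 3 (5): sum1=20, sum2=186
  after byte 4 (249): sum1=14, sum2=200
  after byte 5 (99): sum1=113, sum2=58
Checksum = sum2·256 + sum1 = 58·256 + 113 = 14961 = 0x3A71.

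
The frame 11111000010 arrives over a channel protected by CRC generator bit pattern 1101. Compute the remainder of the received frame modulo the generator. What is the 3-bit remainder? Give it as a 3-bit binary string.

Modulo-2 division of 11111000010 by 1101:
  pos 0: 1111 XOR 1101 = 0010
  pos 2: 1010 XOR 1101 = 0111
  pos 3: 1110 XOR 1101 = 0011
  pos 5: 1100 XOR 1101 = 0001
Remainder = 110 (nonzero — an error is detected).

110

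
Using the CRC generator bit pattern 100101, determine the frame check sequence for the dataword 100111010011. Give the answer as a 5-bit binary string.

11011

Append 5 zeros: 10011101001100000. Divide by 100101 (XOR where the leading bit is 1):
  pos 0: 100111 XOR 100101 = 000010
  pos 4: 100100 XOR 100101 = 000001
  pos 9: 111000 XOR 100101 = 011101
  pos 10: 111010 XOR 100101 = 011111
  pos 11: 111110 XOR 100101 = 011011
Remainder (last 5 bits) = 11011. This is the CRC / FCS.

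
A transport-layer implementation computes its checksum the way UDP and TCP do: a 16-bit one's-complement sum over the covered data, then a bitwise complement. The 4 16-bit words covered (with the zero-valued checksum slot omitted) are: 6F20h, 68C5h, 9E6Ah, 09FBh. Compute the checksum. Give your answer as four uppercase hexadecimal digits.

7FB4

One's-complement addition (fold any carry out of bit 15 back into bit 0):
  0x6F20 + 0x68C5 = 0x0D7E5
  0xD7E5 + 0x9E6A = 0x1764F → wrap carry → 0x7650
  0x7650 + 0x09FB = 0x0804B
One's-complement sum = 0x804B.
Checksum = ~0x804B & 0xFFFF = 0x7FB4.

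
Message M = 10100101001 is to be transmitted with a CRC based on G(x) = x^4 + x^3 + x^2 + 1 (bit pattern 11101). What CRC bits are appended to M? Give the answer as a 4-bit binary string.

1110

Append 4 zeros: 101001010010000. Divide by 11101 (XOR where the leading bit is 1):
  pos 0: 10100 XOR 11101 = 01001
  pos 1: 10011 XOR 11101 = 01110
  pos 2: 11100 XOR 11101 = 00001
  pos 6: 11001 XOR 11101 = 00100
  pos 8: 10000 XOR 11101 = 01101
  pos 9: 11010 XOR 11101 = 00111
Remainder (last 4 bits) = 1110. This is the CRC / FCS.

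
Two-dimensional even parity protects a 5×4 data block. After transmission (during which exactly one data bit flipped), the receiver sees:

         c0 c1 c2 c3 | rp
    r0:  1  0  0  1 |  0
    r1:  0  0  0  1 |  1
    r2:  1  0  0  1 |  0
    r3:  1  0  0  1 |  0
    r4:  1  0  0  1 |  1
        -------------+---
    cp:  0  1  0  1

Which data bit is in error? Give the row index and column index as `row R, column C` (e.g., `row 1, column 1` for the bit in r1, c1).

row 4, column 1

Recompute each row's even parity and compare to rp:
  r0: data parity 0, sent rp 0 → ok
  r1: data parity 1, sent rp 1 → ok
  r2: data parity 0, sent rp 0 → ok
  r3: data parity 0, sent rp 0 → ok
  r4: data parity 0, sent rp 1 → mismatch
Recompute each column's even parity and compare to cp:
  c0: data parity 0, sent cp 0 → ok
  c1: data parity 0, sent cp 1 → mismatch
  c2: data parity 0, sent cp 0 → ok
  c3: data parity 1, sent cp 1 → ok
Exactly one row (r4) and one column (c1) fail → the flipped bit is at their intersection.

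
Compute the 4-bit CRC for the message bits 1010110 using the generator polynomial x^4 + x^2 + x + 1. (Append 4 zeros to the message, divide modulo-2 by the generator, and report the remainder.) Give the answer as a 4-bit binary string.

Append 4 zeros: 10101100000. Divide by 10111 (XOR where the leading bit is 1):
  pos 0: 10101 XOR 10111 = 00010
  pos 3: 10100 XOR 10111 = 00011
  pos 6: 11000 XOR 10111 = 01111
Remainder (last 4 bits) = 1111. This is the CRC / FCS.

1111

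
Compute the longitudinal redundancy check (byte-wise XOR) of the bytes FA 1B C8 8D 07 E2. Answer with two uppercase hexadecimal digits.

XOR the bytes together:
  start with 0xFA
  0xFA ⊕ 0x1B = 0xE1
  0xE1 ⊕ 0xC8 = 0x29
  0x29 ⊕ 0x8D = 0xA4
  0xA4 ⊕ 0x07 = 0xA3
  0xA3 ⊕ 0xE2 = 0x41

41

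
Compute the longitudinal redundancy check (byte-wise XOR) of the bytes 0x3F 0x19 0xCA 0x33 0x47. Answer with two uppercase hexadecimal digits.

98

XOR the bytes together:
  start with 0x3F
  0x3F ⊕ 0x19 = 0x26
  0x26 ⊕ 0xCA = 0xEC
  0xEC ⊕ 0x33 = 0xDF
  0xDF ⊕ 0x47 = 0x98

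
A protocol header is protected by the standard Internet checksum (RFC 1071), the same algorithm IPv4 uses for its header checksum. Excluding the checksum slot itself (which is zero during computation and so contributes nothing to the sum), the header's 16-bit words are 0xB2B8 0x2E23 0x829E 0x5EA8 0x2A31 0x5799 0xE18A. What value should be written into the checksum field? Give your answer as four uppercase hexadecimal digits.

DA87

One's-complement addition (fold any carry out of bit 15 back into bit 0):
  0xB2B8 + 0x2E23 = 0x0E0DB
  0xE0DB + 0x829E = 0x16379 → wrap carry → 0x637A
  0x637A + 0x5EA8 = 0x0C222
  0xC222 + 0x2A31 = 0x0EC53
  0xEC53 + 0x5799 = 0x143EC → wrap carry → 0x43ED
  0x43ED + 0xE18A = 0x12577 → wrap carry → 0x2578
One's-complement sum = 0x2578.
Checksum = ~0x2578 & 0xFFFF = 0xDA87.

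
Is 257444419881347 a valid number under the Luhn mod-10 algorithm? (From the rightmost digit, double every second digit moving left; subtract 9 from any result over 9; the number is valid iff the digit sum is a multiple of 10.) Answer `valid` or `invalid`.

From the right, keep odd positions and double even positions (subtract 9 from any doubled value over 9):
  doubled (positions 2,4,...): 8 2 7 2 8 8 1 → sum 36
  kept (positions 1,3,...): 7 3 8 9 4 4 7 2 → sum 44
Total = 80.
80 mod 10 = 0, so the number is valid.

valid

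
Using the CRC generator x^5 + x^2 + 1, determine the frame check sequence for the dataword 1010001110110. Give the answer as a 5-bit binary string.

11110

Append 5 zeros: 101000111011000000. Divide by 100101 (XOR where the leading bit is 1):
  pos 0: 101000 XOR 100101 = 001101
  pos 2: 110111 XOR 100101 = 010010
  pos 3: 100101 XOR 100101 = 000000
  pos 10: 110000 XOR 100101 = 010101
  pos 11: 101010 XOR 100101 = 001111
Remainder (last 5 bits) = 11110. This is the CRC / FCS.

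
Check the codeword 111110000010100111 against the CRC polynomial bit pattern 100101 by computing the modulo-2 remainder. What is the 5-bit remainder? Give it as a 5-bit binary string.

Modulo-2 division of 111110000010100111 by 100101:
  pos 0: 111110 XOR 100101 = 011011
  pos 1: 110110 XOR 100101 = 010011
  pos 2: 100110 XOR 100101 = 000011
  pos 6: 110010 XOR 100101 = 010111
  pos 7: 101111 XOR 100101 = 001010
  pos 9: 101000 XOR 100101 = 001101
  pos 11: 110111 XOR 100101 = 010010
  pos 12: 100101 XOR 100101 = 000000
Remainder = 00000 (zero — the frame passes the CRC check).

00000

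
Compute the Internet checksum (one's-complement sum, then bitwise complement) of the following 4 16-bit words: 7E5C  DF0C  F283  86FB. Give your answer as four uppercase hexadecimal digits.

2917

One's-complement addition (fold any carry out of bit 15 back into bit 0):
  0x7E5C + 0xDF0C = 0x15D68 → wrap carry → 0x5D69
  0x5D69 + 0xF283 = 0x14FEC → wrap carry → 0x4FED
  0x4FED + 0x86FB = 0x0D6E8
One's-complement sum = 0xD6E8.
Checksum = ~0xD6E8 & 0xFFFF = 0x2917.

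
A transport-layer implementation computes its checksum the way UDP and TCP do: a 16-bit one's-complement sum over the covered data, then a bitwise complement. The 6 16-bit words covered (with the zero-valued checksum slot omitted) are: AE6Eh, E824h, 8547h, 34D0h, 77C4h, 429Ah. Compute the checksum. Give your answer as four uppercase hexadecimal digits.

F4F5

One's-complement addition (fold any carry out of bit 15 back into bit 0):
  0xAE6E + 0xE824 = 0x19692 → wrap carry → 0x9693
  0x9693 + 0x8547 = 0x11BDA → wrap carry → 0x1BDB
  0x1BDB + 0x34D0 = 0x050AB
  0x50AB + 0x77C4 = 0x0C86F
  0xC86F + 0x429A = 0x10B09 → wrap carry → 0x0B0A
One's-complement sum = 0x0B0A.
Checksum = ~0x0B0A & 0xFFFF = 0xF4F5.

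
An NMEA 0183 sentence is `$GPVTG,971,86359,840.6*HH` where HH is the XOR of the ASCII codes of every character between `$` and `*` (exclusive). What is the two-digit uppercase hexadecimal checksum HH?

XOR the ASCII codes of the payload characters:
  'G' = 0x47 → acc = 0x47
  'P' = 0x50 → acc = 0x17
  'V' = 0x56 → acc = 0x41
  'T' = 0x54 → acc = 0x15
  'G' = 0x47 → acc = 0x52
  ',' = 0x2C → acc = 0x7E
  '9' = 0x39 → acc = 0x47
  '7' = 0x37 → acc = 0x70
  '1' = 0x31 → acc = 0x41
  ',' = 0x2C → acc = 0x6D
  '8' = 0x38 → acc = 0x55
  '6' = 0x36 → acc = 0x63
  '3' = 0x33 → acc = 0x50
  '5' = 0x35 → acc = 0x65
  '9' = 0x39 → acc = 0x5C
  ',' = 0x2C → acc = 0x70
  '8' = 0x38 → acc = 0x48
  '4' = 0x34 → acc = 0x7C
  '0' = 0x30 → acc = 0x4C
  '.' = 0x2E → acc = 0x62
  '6' = 0x36 → acc = 0x54
Checksum = 0x54.

54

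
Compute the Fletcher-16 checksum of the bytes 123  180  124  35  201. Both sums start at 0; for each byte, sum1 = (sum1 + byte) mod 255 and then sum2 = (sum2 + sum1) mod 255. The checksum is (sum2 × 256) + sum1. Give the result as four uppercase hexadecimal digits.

C199

Running sums (mod 255):
  after byte 0 (123): sum1=123, sum2=123
  after byte 1 (180): sum1=48, sum2=171
  after byte 2 (124): sum1=172, sum2=88
  after byte 3 (35): sum1=207, sum2=40
  after byte 4 (201): sum1=153, sum2=193
Checksum = sum2·256 + sum1 = 193·256 + 153 = 49561 = 0xC199.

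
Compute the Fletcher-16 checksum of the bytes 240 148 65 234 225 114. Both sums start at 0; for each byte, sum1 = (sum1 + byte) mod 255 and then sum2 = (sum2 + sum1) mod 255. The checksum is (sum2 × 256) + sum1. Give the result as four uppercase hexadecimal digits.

8806

Running sums (mod 255):
  after byte 0 (240): sum1=240, sum2=240
  after byte 1 (148): sum1=133, sum2=118
  after byte 2 (65): sum1=198, sum2=61
  after byte 3 (234): sum1=177, sum2=238
  after byte 4 (225): sum1=147, sum2=130
  after byte 5 (114): sum1=6, sum2=136
Checksum = sum2·256 + sum1 = 136·256 + 6 = 34822 = 0x8806.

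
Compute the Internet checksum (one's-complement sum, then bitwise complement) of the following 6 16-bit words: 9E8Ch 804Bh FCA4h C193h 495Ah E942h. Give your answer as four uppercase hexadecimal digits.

F051

One's-complement addition (fold any carry out of bit 15 back into bit 0):
  0x9E8C + 0x804B = 0x11ED7 → wrap carry → 0x1ED8
  0x1ED8 + 0xFCA4 = 0x11B7C → wrap carry → 0x1B7D
  0x1B7D + 0xC193 = 0x0DD10
  0xDD10 + 0x495A = 0x1266A → wrap carry → 0x266B
  0x266B + 0xE942 = 0x10FAD → wrap carry → 0x0FAE
One's-complement sum = 0x0FAE.
Checksum = ~0x0FAE & 0xFFFF = 0xF051.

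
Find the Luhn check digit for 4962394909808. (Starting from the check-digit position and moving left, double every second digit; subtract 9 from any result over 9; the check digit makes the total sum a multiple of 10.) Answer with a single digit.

3

Partial digits right→left: 8 0 8 9 0 9 4 9 3 2 6 9 4
Double every second digit counting from the check-digit position (so the 1st, 3rd, 5th, ... of the partial from the right).
  doubled (with −9 where >9): 7 7 0 8 6 3 8 → sum 39
  kept as-is: 0 9 9 9 2 9 → sum 38
Total = 39 + 38 = 77.
Check digit = (10 − (77 mod 10)) mod 10 = 3.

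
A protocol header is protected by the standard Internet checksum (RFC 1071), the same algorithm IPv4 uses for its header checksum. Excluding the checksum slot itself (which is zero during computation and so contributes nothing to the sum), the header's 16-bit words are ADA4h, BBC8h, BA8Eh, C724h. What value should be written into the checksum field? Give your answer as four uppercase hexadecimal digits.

14DF

One's-complement addition (fold any carry out of bit 15 back into bit 0):
  0xADA4 + 0xBBC8 = 0x1696C → wrap carry → 0x696D
  0x696D + 0xBA8E = 0x123FB → wrap carry → 0x23FC
  0x23FC + 0xC724 = 0x0EB20
One's-complement sum = 0xEB20.
Checksum = ~0xEB20 & 0xFFFF = 0x14DF.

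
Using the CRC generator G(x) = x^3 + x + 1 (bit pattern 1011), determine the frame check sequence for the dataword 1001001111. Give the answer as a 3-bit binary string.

Append 3 zeros: 1001001111000. Divide by 1011 (XOR where the leading bit is 1):
  pos 0: 1001 XOR 1011 = 0010
  pos 2: 1000 XOR 1011 = 0011
  pos 4: 1111 XOR 1011 = 0100
  pos 5: 1001 XOR 1011 = 0010
  pos 7: 1010 XOR 1011 = 0001
Remainder (last 3 bits) = 100. This is the CRC / FCS.

100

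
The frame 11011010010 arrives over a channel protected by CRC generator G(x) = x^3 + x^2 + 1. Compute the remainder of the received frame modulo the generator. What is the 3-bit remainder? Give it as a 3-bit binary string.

Modulo-2 division of 11011010010 by 1101:
  pos 0: 1101 XOR 1101 = 0000
  pos 4: 1010 XOR 1101 = 0111
  pos 5: 1110 XOR 1101 = 0011
  pos 7: 1110 XOR 1101 = 0011
Remainder = 011 (nonzero — an error is detected).

011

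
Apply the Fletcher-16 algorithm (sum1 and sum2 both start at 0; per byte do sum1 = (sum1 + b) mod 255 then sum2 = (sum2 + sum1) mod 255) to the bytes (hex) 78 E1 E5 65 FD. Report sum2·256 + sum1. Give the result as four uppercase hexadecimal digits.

5CA3

Running sums (mod 255):
  after byte 0 (78): sum1=120, sum2=120
  after byte 1 (E1): sum1=90, sum2=210
  after byte 2 (E5): sum1=64, sum2=19
  after byte 3 (65): sum1=165, sum2=184
  after byte 4 (FD): sum1=163, sum2=92
Checksum = sum2·256 + sum1 = 92·256 + 163 = 23715 = 0x5CA3.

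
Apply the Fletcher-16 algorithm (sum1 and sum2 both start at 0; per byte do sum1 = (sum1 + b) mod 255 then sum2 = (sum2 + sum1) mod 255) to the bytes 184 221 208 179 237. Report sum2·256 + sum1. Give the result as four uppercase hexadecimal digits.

Running sums (mod 255):
  after byte 0 (184): sum1=184, sum2=184
  after byte 1 (221): sum1=150, sum2=79
  after byte 2 (208): sum1=103, sum2=182
  after byte 3 (179): sum1=27, sum2=209
  after byte 4 (237): sum1=9, sum2=218
Checksum = sum2·256 + sum1 = 218·256 + 9 = 55817 = 0xDA09.

DA09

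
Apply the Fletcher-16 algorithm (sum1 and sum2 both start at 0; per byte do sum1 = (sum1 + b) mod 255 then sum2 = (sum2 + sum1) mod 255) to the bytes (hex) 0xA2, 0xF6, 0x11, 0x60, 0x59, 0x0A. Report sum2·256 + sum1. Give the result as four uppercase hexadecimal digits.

Running sums (mod 255):
  after byte 0 (0xA2): sum1=162, sum2=162
  after byte 1 (0xF6): sum1=153, sum2=60
  after byte 2 (0x11): sum1=170, sum2=230
  after byte 3 (0x60): sum1=11, sum2=241
  after byte 4 (0x59): sum1=100, sum2=86
  after byte 5 (0x0A): sum1=110, sum2=196
Checksum = sum2·256 + sum1 = 196·256 + 110 = 50286 = 0xC46E.

C46E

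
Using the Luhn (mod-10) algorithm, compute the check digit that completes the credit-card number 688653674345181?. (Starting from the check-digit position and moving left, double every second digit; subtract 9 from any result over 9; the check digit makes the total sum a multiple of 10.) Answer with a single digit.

Partial digits right→left: 1 8 1 5 4 3 4 7 6 3 5 6 8 8 6
Double every second digit counting from the check-digit position (so the 1st, 3rd, 5th, ... of the partial from the right).
  doubled (with −9 where >9): 2 2 8 8 3 1 7 3 → sum 34
  kept as-is: 8 5 3 7 3 6 8 → sum 40
Total = 34 + 40 = 74.
Check digit = (10 − (74 mod 10)) mod 10 = 6.

6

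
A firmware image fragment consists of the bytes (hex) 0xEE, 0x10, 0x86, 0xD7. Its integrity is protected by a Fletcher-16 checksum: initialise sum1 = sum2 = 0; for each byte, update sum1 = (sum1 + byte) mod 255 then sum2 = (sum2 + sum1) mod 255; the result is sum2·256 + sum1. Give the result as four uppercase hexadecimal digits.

D05D

Running sums (mod 255):
  after byte 0 (0xEE): sum1=238, sum2=238
  after byte 1 (0x10): sum1=254, sum2=237
  after byte 2 (0x86): sum1=133, sum2=115
  after byte 3 (0xD7): sum1=93, sum2=208
Checksum = sum2·256 + sum1 = 208·256 + 93 = 53341 = 0xD05D.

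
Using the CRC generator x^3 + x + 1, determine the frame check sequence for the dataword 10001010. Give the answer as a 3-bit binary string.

000

Append 3 zeros: 10001010000. Divide by 1011 (XOR where the leading bit is 1):
  pos 0: 1000 XOR 1011 = 0011
  pos 2: 1110 XOR 1011 = 0101
  pos 3: 1011 XOR 1011 = 0000
Remainder (last 3 bits) = 000. This is the CRC / FCS.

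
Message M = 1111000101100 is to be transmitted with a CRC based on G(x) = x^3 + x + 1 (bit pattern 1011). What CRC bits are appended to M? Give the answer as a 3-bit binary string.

Append 3 zeros: 1111000101100000. Divide by 1011 (XOR where the leading bit is 1):
  pos 0: 1111 XOR 1011 = 0100
  pos 1: 1000 XOR 1011 = 0011
  pos 3: 1100 XOR 1011 = 0111
  pos 4: 1111 XOR 1011 = 0100
  pos 5: 1000 XOR 1011 = 0011
  pos 7: 1111 XOR 1011 = 0100
  pos 8: 1000 XOR 1011 = 0011
  pos 10: 1100 XOR 1011 = 0111
  pos 11: 1110 XOR 1011 = 0101
  pos 12: 1010 XOR 1011 = 0001
Remainder (last 3 bits) = 001. This is the CRC / FCS.

001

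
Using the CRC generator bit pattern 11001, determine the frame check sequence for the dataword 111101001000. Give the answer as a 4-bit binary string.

0101

Append 4 zeros: 1111010010000000. Divide by 11001 (XOR where the leading bit is 1):
  pos 0: 11110 XOR 11001 = 00111
  pos 2: 11110 XOR 11001 = 00111
  pos 4: 11101 XOR 11001 = 00100
  pos 6: 10000 XOR 11001 = 01001
  pos 7: 10010 XOR 11001 = 01011
  pos 8: 10110 XOR 11001 = 01111
  pos 9: 11110 XOR 11001 = 00111
  pos 11: 11100 XOR 11001 = 00101
Remainder (last 4 bits) = 0101. This is the CRC / FCS.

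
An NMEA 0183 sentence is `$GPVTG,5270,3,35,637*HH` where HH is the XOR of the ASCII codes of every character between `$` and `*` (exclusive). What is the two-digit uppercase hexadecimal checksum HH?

55

XOR the ASCII codes of the payload characters:
  'G' = 0x47 → acc = 0x47
  'P' = 0x50 → acc = 0x17
  'V' = 0x56 → acc = 0x41
  'T' = 0x54 → acc = 0x15
  'G' = 0x47 → acc = 0x52
  ',' = 0x2C → acc = 0x7E
  '5' = 0x35 → acc = 0x4B
  '2' = 0x32 → acc = 0x79
  '7' = 0x37 → acc = 0x4E
  '0' = 0x30 → acc = 0x7E
  ',' = 0x2C → acc = 0x52
  '3' = 0x33 → acc = 0x61
  ',' = 0x2C → acc = 0x4D
  '3' = 0x33 → acc = 0x7E
  '5' = 0x35 → acc = 0x4B
  ',' = 0x2C → acc = 0x67
  '6' = 0x36 → acc = 0x51
  '3' = 0x33 → acc = 0x62
  '7' = 0x37 → acc = 0x55
Checksum = 0x55.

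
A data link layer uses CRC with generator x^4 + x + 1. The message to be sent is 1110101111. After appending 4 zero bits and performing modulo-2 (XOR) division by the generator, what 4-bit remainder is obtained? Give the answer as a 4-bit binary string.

0100

Append 4 zeros: 11101011110000. Divide by 10011 (XOR where the leading bit is 1):
  pos 0: 11101 XOR 10011 = 01110
  pos 1: 11100 XOR 10011 = 01111
  pos 2: 11111 XOR 10011 = 01100
  pos 3: 11001 XOR 10011 = 01010
  pos 4: 10101 XOR 10011 = 00110
  pos 6: 11010 XOR 10011 = 01001
  pos 7: 10010 XOR 10011 = 00001
Remainder (last 4 bits) = 0100. This is the CRC / FCS.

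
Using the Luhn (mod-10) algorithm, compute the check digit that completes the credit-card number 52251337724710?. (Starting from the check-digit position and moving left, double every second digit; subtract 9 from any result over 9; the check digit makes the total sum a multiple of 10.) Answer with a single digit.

Partial digits right→left: 0 1 7 4 2 7 7 3 3 1 5 2 2 5
Double every second digit counting from the check-digit position (so the 1st, 3rd, 5th, ... of the partial from the right).
  doubled (with −9 where >9): 0 5 4 5 6 1 4 → sum 25
  kept as-is: 1 4 7 3 1 2 5 → sum 23
Total = 25 + 23 = 48.
Check digit = (10 − (48 mod 10)) mod 10 = 2.

2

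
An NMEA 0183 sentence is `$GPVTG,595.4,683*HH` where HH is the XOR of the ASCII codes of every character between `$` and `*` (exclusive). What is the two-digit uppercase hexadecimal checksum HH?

XOR the ASCII codes of the payload characters:
  'G' = 0x47 → acc = 0x47
  'P' = 0x50 → acc = 0x17
  'V' = 0x56 → acc = 0x41
  'T' = 0x54 → acc = 0x15
  'G' = 0x47 → acc = 0x52
  ',' = 0x2C → acc = 0x7E
  '5' = 0x35 → acc = 0x4B
  '9' = 0x39 → acc = 0x72
  '5' = 0x35 → acc = 0x47
  '.' = 0x2E → acc = 0x69
  '4' = 0x34 → acc = 0x5D
  ',' = 0x2C → acc = 0x71
  '6' = 0x36 → acc = 0x47
  '8' = 0x38 → acc = 0x7F
  '3' = 0x33 → acc = 0x4C
Checksum = 0x4C.

4C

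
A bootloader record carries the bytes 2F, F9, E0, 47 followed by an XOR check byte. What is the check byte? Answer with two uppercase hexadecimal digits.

XOR the bytes together:
  start with 0x2F
  0x2F ⊕ 0xF9 = 0xD6
  0xD6 ⊕ 0xE0 = 0x36
  0x36 ⊕ 0x47 = 0x71

71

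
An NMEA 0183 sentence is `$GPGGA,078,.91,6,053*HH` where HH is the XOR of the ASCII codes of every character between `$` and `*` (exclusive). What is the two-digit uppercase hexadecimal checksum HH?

XOR the ASCII codes of the payload characters:
  'G' = 0x47 → acc = 0x47
  'P' = 0x50 → acc = 0x17
  'G' = 0x47 → acc = 0x50
  'G' = 0x47 → acc = 0x17
  'A' = 0x41 → acc = 0x56
  ',' = 0x2C → acc = 0x7A
  '0' = 0x30 → acc = 0x4A
  '7' = 0x37 → acc = 0x7D
  '8' = 0x38 → acc = 0x45
  ',' = 0x2C → acc = 0x69
  '.' = 0x2E → acc = 0x47
  '9' = 0x39 → acc = 0x7E
  '1' = 0x31 → acc = 0x4F
  ',' = 0x2C → acc = 0x63
  '6' = 0x36 → acc = 0x55
  ',' = 0x2C → acc = 0x79
  '0' = 0x30 → acc = 0x49
  '5' = 0x35 → acc = 0x7C
  '3' = 0x33 → acc = 0x4F
Checksum = 0x4F.

4F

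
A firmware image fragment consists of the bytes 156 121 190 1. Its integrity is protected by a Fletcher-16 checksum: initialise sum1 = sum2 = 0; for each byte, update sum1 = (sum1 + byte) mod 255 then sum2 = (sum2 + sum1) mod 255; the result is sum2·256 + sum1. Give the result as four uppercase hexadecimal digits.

Running sums (mod 255):
  after byte 0 (156): sum1=156, sum2=156
  after byte 1 (121): sum1=22, sum2=178
  after byte 2 (190): sum1=212, sum2=135
  after byte 3 (1): sum1=213, sum2=93
Checksum = sum2·256 + sum1 = 93·256 + 213 = 24021 = 0x5DD5.

5DD5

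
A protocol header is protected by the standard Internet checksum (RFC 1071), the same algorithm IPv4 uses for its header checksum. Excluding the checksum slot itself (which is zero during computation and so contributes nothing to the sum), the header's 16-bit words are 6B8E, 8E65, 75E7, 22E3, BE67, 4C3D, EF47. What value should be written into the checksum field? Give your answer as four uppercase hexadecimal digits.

One's-complement addition (fold any carry out of bit 15 back into bit 0):
  0x6B8E + 0x8E65 = 0x0F9F3
  0xF9F3 + 0x75E7 = 0x16FDA → wrap carry → 0x6FDB
  0x6FDB + 0x22E3 = 0x092BE
  0x92BE + 0xBE67 = 0x15125 → wrap carry → 0x5126
  0x5126 + 0x4C3D = 0x09D63
  0x9D63 + 0xEF47 = 0x18CAA → wrap carry → 0x8CAB
One's-complement sum = 0x8CAB.
Checksum = ~0x8CAB & 0xFFFF = 0x7354.

7354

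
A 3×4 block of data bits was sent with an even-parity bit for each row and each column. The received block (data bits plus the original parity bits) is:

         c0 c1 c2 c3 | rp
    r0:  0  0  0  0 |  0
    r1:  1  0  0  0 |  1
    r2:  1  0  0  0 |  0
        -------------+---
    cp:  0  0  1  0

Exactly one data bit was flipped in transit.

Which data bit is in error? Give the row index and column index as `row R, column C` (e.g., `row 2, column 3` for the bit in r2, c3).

Recompute each row's even parity and compare to rp:
  r0: data parity 0, sent rp 0 → ok
  r1: data parity 1, sent rp 1 → ok
  r2: data parity 1, sent rp 0 → mismatch
Recompute each column's even parity and compare to cp:
  c0: data parity 0, sent cp 0 → ok
  c1: data parity 0, sent cp 0 → ok
  c2: data parity 0, sent cp 1 → mismatch
  c3: data parity 0, sent cp 0 → ok
Exactly one row (r2) and one column (c2) fail → the flipped bit is at their intersection.

row 2, column 2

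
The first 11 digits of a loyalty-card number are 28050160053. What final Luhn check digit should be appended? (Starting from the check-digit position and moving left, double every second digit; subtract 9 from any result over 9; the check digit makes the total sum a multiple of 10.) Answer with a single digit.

8

Partial digits right→left: 3 5 0 0 6 1 0 5 0 8 2
Double every second digit counting from the check-digit position (so the 1st, 3rd, 5th, ... of the partial from the right).
  doubled (with −9 where >9): 6 0 3 0 0 4 → sum 13
  kept as-is: 5 0 1 5 8 → sum 19
Total = 13 + 19 = 32.
Check digit = (10 − (32 mod 10)) mod 10 = 8.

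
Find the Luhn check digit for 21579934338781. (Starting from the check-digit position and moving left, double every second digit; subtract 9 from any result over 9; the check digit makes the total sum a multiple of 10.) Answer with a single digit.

5

Partial digits right→left: 1 8 7 8 3 3 4 3 9 9 7 5 1 2
Double every second digit counting from the check-digit position (so the 1st, 3rd, 5th, ... of the partial from the right).
  doubled (with −9 where >9): 2 5 6 8 9 5 2 → sum 37
  kept as-is: 8 8 3 3 9 5 2 → sum 38
Total = 37 + 38 = 75.
Check digit = (10 − (75 mod 10)) mod 10 = 5.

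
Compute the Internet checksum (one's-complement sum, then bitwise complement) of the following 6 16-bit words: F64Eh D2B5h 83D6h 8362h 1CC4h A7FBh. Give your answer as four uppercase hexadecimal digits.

One's-complement addition (fold any carry out of bit 15 back into bit 0):
  0xF64E + 0xD2B5 = 0x1C903 → wrap carry → 0xC904
  0xC904 + 0x83D6 = 0x14CDA → wrap carry → 0x4CDB
  0x4CDB + 0x8362 = 0x0D03D
  0xD03D + 0x1CC4 = 0x0ED01
  0xED01 + 0xA7FB = 0x194FC → wrap carry → 0x94FD
One's-complement sum = 0x94FD.
Checksum = ~0x94FD & 0xFFFF = 0x6B02.

6B02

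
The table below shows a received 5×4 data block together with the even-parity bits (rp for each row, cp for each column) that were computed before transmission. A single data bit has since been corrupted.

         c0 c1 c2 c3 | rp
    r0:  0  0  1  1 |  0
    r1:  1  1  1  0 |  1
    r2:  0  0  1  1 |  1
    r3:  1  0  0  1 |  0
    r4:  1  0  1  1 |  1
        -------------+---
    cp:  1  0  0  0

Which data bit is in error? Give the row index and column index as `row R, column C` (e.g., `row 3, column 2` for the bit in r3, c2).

row 2, column 1

Recompute each row's even parity and compare to rp:
  r0: data parity 0, sent rp 0 → ok
  r1: data parity 1, sent rp 1 → ok
  r2: data parity 0, sent rp 1 → mismatch
  r3: data parity 0, sent rp 0 → ok
  r4: data parity 1, sent rp 1 → ok
Recompute each column's even parity and compare to cp:
  c0: data parity 1, sent cp 1 → ok
  c1: data parity 1, sent cp 0 → mismatch
  c2: data parity 0, sent cp 0 → ok
  c3: data parity 0, sent cp 0 → ok
Exactly one row (r2) and one column (c1) fail → the flipped bit is at their intersection.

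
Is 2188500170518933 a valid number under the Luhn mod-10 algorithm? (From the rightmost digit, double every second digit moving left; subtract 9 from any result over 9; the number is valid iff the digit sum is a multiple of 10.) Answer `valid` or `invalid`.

invalid

From the right, keep odd positions and double even positions (subtract 9 from any doubled value over 9):
  doubled (positions 2,4,...): 6 7 1 5 0 1 7 4 → sum 31
  kept (positions 1,3,...): 3 9 1 0 1 0 8 1 → sum 23
Total = 54.
54 mod 10 = 4, so the number is invalid.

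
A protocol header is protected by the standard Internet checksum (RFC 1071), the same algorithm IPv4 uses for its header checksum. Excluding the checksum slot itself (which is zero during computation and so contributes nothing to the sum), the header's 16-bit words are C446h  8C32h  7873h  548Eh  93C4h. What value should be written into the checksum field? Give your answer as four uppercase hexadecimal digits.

One's-complement addition (fold any carry out of bit 15 back into bit 0):
  0xC446 + 0x8C32 = 0x15078 → wrap carry → 0x5079
  0x5079 + 0x7873 = 0x0C8EC
  0xC8EC + 0x548E = 0x11D7A → wrap carry → 0x1D7B
  0x1D7B + 0x93C4 = 0x0B13F
One's-complement sum = 0xB13F.
Checksum = ~0xB13F & 0xFFFF = 0x4EC0.

4EC0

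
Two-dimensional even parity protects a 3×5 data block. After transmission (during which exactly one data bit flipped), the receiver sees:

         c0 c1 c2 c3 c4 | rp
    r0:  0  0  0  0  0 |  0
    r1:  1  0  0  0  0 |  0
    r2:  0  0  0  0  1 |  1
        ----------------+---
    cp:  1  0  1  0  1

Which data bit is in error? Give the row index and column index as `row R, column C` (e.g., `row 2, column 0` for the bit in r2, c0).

row 1, column 2

Recompute each row's even parity and compare to rp:
  r0: data parity 0, sent rp 0 → ok
  r1: data parity 1, sent rp 0 → mismatch
  r2: data parity 1, sent rp 1 → ok
Recompute each column's even parity and compare to cp:
  c0: data parity 1, sent cp 1 → ok
  c1: data parity 0, sent cp 0 → ok
  c2: data parity 0, sent cp 1 → mismatch
  c3: data parity 0, sent cp 0 → ok
  c4: data parity 1, sent cp 1 → ok
Exactly one row (r1) and one column (c2) fail → the flipped bit is at their intersection.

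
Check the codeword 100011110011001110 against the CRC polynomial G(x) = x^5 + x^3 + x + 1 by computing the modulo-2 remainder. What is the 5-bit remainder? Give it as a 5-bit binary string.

00000

Modulo-2 division of 100011110011001110 by 101011:
  pos 0: 100011 XOR 101011 = 001000
  pos 2: 100011 XOR 101011 = 001000
  pos 4: 100000 XOR 101011 = 001011
  pos 6: 101111 XOR 101011 = 000100
  pos 9: 100001 XOR 101011 = 001010
  pos 11: 101011 XOR 101011 = 000000
Remainder = 00000 (zero — the frame passes the CRC check).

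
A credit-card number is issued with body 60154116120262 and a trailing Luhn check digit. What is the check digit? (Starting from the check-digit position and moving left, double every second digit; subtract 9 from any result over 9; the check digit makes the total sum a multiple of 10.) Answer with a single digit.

Partial digits right→left: 2 6 2 0 2 1 6 1 1 4 5 1 0 6
Double every second digit counting from the check-digit position (so the 1st, 3rd, 5th, ... of the partial from the right).
  doubled (with −9 where >9): 4 4 4 3 2 1 0 → sum 18
  kept as-is: 6 0 1 1 4 1 6 → sum 19
Total = 18 + 19 = 37.
Check digit = (10 − (37 mod 10)) mod 10 = 3.

3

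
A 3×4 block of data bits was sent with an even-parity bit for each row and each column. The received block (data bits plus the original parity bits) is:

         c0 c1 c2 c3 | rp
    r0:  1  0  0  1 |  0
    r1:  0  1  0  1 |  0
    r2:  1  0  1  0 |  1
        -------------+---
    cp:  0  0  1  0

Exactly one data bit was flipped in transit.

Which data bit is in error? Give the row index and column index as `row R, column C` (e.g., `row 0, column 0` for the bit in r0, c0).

row 2, column 1

Recompute each row's even parity and compare to rp:
  r0: data parity 0, sent rp 0 → ok
  r1: data parity 0, sent rp 0 → ok
  r2: data parity 0, sent rp 1 → mismatch
Recompute each column's even parity and compare to cp:
  c0: data parity 0, sent cp 0 → ok
  c1: data parity 1, sent cp 0 → mismatch
  c2: data parity 1, sent cp 1 → ok
  c3: data parity 0, sent cp 0 → ok
Exactly one row (r2) and one column (c1) fail → the flipped bit is at their intersection.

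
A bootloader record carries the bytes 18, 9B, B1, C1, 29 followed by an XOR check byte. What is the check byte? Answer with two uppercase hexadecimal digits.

XOR the bytes together:
  start with 0x18
  0x18 ⊕ 0x9B = 0x83
  0x83 ⊕ 0xB1 = 0x32
  0x32 ⊕ 0xC1 = 0xF3
  0xF3 ⊕ 0x29 = 0xDA

DA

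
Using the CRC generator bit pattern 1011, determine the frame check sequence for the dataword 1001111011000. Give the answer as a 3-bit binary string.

Append 3 zeros: 1001111011000000. Divide by 1011 (XOR where the leading bit is 1):
  pos 0: 1001 XOR 1011 = 0010
  pos 2: 1011 XOR 1011 = 0000
  pos 6: 1011 XOR 1011 = 0000
Remainder (last 3 bits) = 000. This is the CRC / FCS.

000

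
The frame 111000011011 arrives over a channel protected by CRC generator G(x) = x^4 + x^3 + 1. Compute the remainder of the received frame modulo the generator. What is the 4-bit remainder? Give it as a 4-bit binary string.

0000

Modulo-2 division of 111000011011 by 11001:
  pos 0: 11100 XOR 11001 = 00101
  pos 2: 10100 XOR 11001 = 01101
  pos 3: 11011 XOR 11001 = 00010
  pos 6: 10101 XOR 11001 = 01100
  pos 7: 11001 XOR 11001 = 00000
Remainder = 0000 (zero — the frame passes the CRC check).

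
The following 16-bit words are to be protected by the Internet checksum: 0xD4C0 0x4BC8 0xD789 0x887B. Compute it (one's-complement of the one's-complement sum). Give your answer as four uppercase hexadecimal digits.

One's-complement addition (fold any carry out of bit 15 back into bit 0):
  0xD4C0 + 0x4BC8 = 0x12088 → wrap carry → 0x2089
  0x2089 + 0xD789 = 0x0F812
  0xF812 + 0x887B = 0x1808D → wrap carry → 0x808E
One's-complement sum = 0x808E.
Checksum = ~0x808E & 0xFFFF = 0x7F71.

7F71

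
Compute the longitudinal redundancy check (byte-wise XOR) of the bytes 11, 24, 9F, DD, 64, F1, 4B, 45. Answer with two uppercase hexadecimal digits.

EC

XOR the bytes together:
  start with 0x11
  0x11 ⊕ 0x24 = 0x35
  0x35 ⊕ 0x9F = 0xAA
  0xAA ⊕ 0xDD = 0x77
  0x77 ⊕ 0x64 = 0x13
  0x13 ⊕ 0xF1 = 0xE2
  0xE2 ⊕ 0x4B = 0xA9
  0xA9 ⊕ 0x45 = 0xEC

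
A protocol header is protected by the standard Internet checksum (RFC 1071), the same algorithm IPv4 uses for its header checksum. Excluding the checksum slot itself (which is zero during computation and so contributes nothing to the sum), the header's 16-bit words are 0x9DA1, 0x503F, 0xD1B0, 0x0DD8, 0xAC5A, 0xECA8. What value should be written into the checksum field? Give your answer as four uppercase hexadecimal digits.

9992

One's-complement addition (fold any carry out of bit 15 back into bit 0):
  0x9DA1 + 0x503F = 0x0EDE0
  0xEDE0 + 0xD1B0 = 0x1BF90 → wrap carry → 0xBF91
  0xBF91 + 0x0DD8 = 0x0CD69
  0xCD69 + 0xAC5A = 0x179C3 → wrap carry → 0x79C4
  0x79C4 + 0xECA8 = 0x1666C → wrap carry → 0x666D
One's-complement sum = 0x666D.
Checksum = ~0x666D & 0xFFFF = 0x9992.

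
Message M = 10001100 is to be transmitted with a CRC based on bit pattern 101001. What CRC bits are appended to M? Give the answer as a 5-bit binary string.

01001

Append 5 zeros: 1000110000000. Divide by 101001 (XOR where the leading bit is 1):
  pos 0: 100011 XOR 101001 = 001010
  pos 2: 101000 XOR 101001 = 000001
  pos 7: 100000 XOR 101001 = 001001
Remainder (last 5 bits) = 01001. This is the CRC / FCS.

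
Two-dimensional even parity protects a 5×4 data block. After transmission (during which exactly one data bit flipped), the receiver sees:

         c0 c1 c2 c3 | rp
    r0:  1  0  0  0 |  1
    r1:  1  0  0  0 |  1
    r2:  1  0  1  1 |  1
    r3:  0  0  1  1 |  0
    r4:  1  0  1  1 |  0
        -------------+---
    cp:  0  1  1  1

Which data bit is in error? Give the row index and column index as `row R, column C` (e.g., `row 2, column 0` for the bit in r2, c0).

row 4, column 1

Recompute each row's even parity and compare to rp:
  r0: data parity 1, sent rp 1 → ok
  r1: data parity 1, sent rp 1 → ok
  r2: data parity 1, sent rp 1 → ok
  r3: data parity 0, sent rp 0 → ok
  r4: data parity 1, sent rp 0 → mismatch
Recompute each column's even parity and compare to cp:
  c0: data parity 0, sent cp 0 → ok
  c1: data parity 0, sent cp 1 → mismatch
  c2: data parity 1, sent cp 1 → ok
  c3: data parity 1, sent cp 1 → ok
Exactly one row (r4) and one column (c1) fail → the flipped bit is at their intersection.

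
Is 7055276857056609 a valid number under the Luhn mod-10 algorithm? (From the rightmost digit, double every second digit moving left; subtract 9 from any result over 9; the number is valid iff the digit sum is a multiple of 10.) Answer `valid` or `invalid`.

invalid

From the right, keep odd positions and double even positions (subtract 9 from any doubled value over 9):
  doubled (positions 2,4,...): 0 3 0 1 3 4 1 5 → sum 17
  kept (positions 1,3,...): 9 6 5 7 8 7 5 0 → sum 47
Total = 64.
64 mod 10 = 4, so the number is invalid.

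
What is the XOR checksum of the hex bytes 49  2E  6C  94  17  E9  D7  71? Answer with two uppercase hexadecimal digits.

XOR the bytes together:
  start with 0x49
  0x49 ⊕ 0x2E = 0x67
  0x67 ⊕ 0x6C = 0x0B
  0x0B ⊕ 0x94 = 0x9F
  0x9F ⊕ 0x17 = 0x88
  0x88 ⊕ 0xE9 = 0x61
  0x61 ⊕ 0xD7 = 0xB6
  0xB6 ⊕ 0x71 = 0xC7

C7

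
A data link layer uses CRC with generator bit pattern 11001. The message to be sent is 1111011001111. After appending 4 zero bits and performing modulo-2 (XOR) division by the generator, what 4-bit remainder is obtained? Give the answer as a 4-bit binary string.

0100

Append 4 zeros: 11110110011110000. Divide by 11001 (XOR where the leading bit is 1):
  pos 0: 11110 XOR 11001 = 00111
  pos 2: 11111 XOR 11001 = 00110
  pos 4: 11000 XOR 11001 = 00001
  pos 8: 11111 XOR 11001 = 00110
  pos 10: 11000 XOR 11001 = 00001
Remainder (last 4 bits) = 0100. This is the CRC / FCS.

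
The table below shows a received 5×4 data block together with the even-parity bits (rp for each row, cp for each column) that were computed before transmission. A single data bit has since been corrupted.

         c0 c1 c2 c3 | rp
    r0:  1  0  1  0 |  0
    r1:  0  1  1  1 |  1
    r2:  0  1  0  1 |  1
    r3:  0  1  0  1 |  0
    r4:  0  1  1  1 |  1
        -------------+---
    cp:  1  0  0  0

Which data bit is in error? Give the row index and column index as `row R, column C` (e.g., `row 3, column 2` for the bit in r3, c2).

row 2, column 2

Recompute each row's even parity and compare to rp:
  r0: data parity 0, sent rp 0 → ok
  r1: data parity 1, sent rp 1 → ok
  r2: data parity 0, sent rp 1 → mismatch
  r3: data parity 0, sent rp 0 → ok
  r4: data parity 1, sent rp 1 → ok
Recompute each column's even parity and compare to cp:
  c0: data parity 1, sent cp 1 → ok
  c1: data parity 0, sent cp 0 → ok
  c2: data parity 1, sent cp 0 → mismatch
  c3: data parity 0, sent cp 0 → ok
Exactly one row (r2) and one column (c2) fail → the flipped bit is at their intersection.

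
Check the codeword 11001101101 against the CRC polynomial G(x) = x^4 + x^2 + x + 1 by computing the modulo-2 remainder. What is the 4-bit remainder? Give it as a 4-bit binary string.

0100

Modulo-2 division of 11001101101 by 10111:
  pos 0: 11001 XOR 10111 = 01110
  pos 1: 11101 XOR 10111 = 01010
  pos 2: 10100 XOR 10111 = 00011
  pos 5: 11110 XOR 10111 = 01001
  pos 6: 10011 XOR 10111 = 00100
Remainder = 0100 (nonzero — an error is detected).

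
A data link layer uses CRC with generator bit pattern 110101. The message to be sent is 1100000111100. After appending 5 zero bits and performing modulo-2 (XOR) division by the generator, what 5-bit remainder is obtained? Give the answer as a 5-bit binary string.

00101

Append 5 zeros: 110000011110000000. Divide by 110101 (XOR where the leading bit is 1):
  pos 0: 110000 XOR 110101 = 000101
  pos 3: 101011 XOR 110101 = 011110
  pos 4: 111101 XOR 110101 = 001000
  pos 6: 100010 XOR 110101 = 010111
  pos 7: 101110 XOR 110101 = 011011
  pos 8: 110110 XOR 110101 = 000011
  pos 12: 110000 XOR 110101 = 000101
Remainder (last 5 bits) = 00101. This is the CRC / FCS.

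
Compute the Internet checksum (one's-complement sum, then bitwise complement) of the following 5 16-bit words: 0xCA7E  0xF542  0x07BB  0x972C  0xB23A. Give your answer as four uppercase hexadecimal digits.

EF1B

One's-complement addition (fold any carry out of bit 15 back into bit 0):
  0xCA7E + 0xF542 = 0x1BFC0 → wrap carry → 0xBFC1
  0xBFC1 + 0x07BB = 0x0C77C
  0xC77C + 0x972C = 0x15EA8 → wrap carry → 0x5EA9
  0x5EA9 + 0xB23A = 0x110E3 → wrap carry → 0x10E4
One's-complement sum = 0x10E4.
Checksum = ~0x10E4 & 0xFFFF = 0xEF1B.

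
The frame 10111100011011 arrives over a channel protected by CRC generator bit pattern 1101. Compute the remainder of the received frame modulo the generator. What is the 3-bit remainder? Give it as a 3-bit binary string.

Modulo-2 division of 10111100011011 by 1101:
  pos 0: 1011 XOR 1101 = 0110
  pos 1: 1101 XOR 1101 = 0000
  pos 5: 1000 XOR 1101 = 0101
  pos 6: 1011 XOR 1101 = 0110
  pos 7: 1101 XOR 1101 = 0000
Remainder = 011 (nonzero — an error is detected).

011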